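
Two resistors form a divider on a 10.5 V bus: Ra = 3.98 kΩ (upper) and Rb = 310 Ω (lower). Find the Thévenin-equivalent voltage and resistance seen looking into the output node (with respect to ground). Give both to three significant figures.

V_th = 0.759 V, R_th = 288 Ω

V_th is the open-circuit tap voltage: 10.5 × 310/(3980 + 310) = 0.759 V.
With the supply zeroed, Ra and Rb appear in parallel from the tap: R_th = Ra‖Rb = (3980 × 310)/4290 = 288 Ω.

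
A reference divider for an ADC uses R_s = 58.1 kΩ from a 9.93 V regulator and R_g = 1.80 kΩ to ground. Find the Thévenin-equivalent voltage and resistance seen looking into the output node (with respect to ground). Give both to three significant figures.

V_th = 0.298 V, R_th = 1.75 kΩ

V_th is the open-circuit tap voltage: 9.93 × 1.80/(58.1 + 1.80) = 0.298 V.
With the supply zeroed, R_s and R_g appear in parallel from the tap: R_th = R_s‖R_g = (58.1 × 1.80)/59.90 = 1.75 kΩ.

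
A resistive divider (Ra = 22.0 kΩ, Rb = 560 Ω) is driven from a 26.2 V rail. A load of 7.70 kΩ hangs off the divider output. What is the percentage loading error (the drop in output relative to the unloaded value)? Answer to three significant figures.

The divider's output (Thévenin) resistance is Ra‖Rb = 546.1 Ω.
Fractional drop under load = R_th/(R_th + R_L) = 546.1 / (546.1 + 7700) = 0.06623.
So the output falls by 6.62 %.

6.62 %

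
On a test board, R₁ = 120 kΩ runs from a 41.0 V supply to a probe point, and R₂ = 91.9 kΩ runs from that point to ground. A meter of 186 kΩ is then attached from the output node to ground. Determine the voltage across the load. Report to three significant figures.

The load sits in parallel with R₂: R₂‖R_L = (91.9 × 186) / (91.9 + 186) = 61.51 kΩ.
V_out = 41.0 × 61.51 / (120 + 61.51) = 41.0 × 61.51/181.5 = 13.9 V.

V_out ≈ 13.9 V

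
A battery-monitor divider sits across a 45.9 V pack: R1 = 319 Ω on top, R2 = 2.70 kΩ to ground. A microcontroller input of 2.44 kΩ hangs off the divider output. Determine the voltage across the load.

The load sits in parallel with R2: R2‖R_L = (2700 × 2440) / (2700 + 2440) = 1282 Ω.
V_out = 45.9 × 1282 / (319 + 1282) = 45.9 × 1282/1601 = 36.8 V.
(Unloaded it would have been 41.1 V.)

V_out ≈ 36.8 V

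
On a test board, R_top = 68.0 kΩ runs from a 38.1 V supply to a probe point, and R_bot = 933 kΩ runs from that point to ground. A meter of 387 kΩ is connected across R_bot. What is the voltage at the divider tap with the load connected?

V_out ≈ 30.5 V

The load sits in parallel with R_bot: R_bot‖R_L = (933 × 387) / (933 + 387) = 273.5 kΩ.
V_out = 38.1 × 273.5 / (68.0 + 273.5) = 38.1 × 273.5/341.5 = 30.5 V.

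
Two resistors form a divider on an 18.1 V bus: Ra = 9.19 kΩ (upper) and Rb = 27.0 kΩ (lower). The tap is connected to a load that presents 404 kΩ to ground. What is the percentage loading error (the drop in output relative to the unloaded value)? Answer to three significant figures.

The divider's output (Thévenin) resistance is Ra‖Rb = 6.856 kΩ.
Fractional drop under load = R_th/(R_th + R_L) = 6.856 / (6.856 + 404) = 0.01669.
So the output falls by 1.67 %.

1.67 %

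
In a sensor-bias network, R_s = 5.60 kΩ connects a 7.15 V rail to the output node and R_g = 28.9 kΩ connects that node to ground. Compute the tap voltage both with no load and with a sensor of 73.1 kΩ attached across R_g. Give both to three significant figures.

Unloaded: 5.99 V; loaded: 5.63 V

Open-circuit: V = 7.15 × 28.9/(5.60 + 28.9) = 5.99 V.
With the load, R_g becomes R_g‖R_L = 20.71 kΩ, so V = 7.15 × 20.71/26.31 = 5.63 V.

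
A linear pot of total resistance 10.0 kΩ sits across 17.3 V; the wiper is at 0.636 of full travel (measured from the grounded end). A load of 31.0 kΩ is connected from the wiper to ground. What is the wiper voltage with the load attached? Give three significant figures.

V ≈ 10.2 V

The wiper splits the pot into (1−α)R = 3.640 kΩ above and αR = 6.360 kΩ below.
Lower section ‖ load = 5.277 kΩ.
V_wiper = 17.3 × 5.277/(3.640 + 5.277) = 10.2 V.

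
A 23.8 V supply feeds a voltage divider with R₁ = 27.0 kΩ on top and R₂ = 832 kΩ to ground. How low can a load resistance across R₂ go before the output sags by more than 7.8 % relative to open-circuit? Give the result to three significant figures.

Output resistance R_th = R₁‖R₂ = (27.0 × 832)/859.0 = 26.15 kΩ.
The fractional drop is R_th/(R_th + R_L); requiring this ≤ 0.0780 gives R_L ≥ R_th(1/0.0780 − 1) = 26.15 × 11.82 = 309 kΩ.

R_L(min) ≈ 309 kΩ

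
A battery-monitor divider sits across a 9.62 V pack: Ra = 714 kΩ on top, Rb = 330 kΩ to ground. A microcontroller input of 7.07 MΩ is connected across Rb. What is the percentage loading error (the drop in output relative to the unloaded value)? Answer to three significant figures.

3.09 %

The divider's output (Thévenin) resistance is Ra‖Rb = 225.7 kΩ.
Fractional drop under load = R_th/(R_th + R_L) = 225.7 / (225.7 + 7070) = 0.03093.
So the output falls by 3.09 %.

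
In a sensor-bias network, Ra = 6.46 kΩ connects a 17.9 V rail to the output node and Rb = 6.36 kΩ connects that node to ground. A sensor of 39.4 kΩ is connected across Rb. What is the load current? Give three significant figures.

I_L ≈ 0.208 mA

Rb‖R_L = 5.476 kΩ; V_out = 17.9 × 5.476/11.94 = 8.212 V.
I_L = V_out / R_L = 8.212 / 39.4 kΩ = 0.208 mA.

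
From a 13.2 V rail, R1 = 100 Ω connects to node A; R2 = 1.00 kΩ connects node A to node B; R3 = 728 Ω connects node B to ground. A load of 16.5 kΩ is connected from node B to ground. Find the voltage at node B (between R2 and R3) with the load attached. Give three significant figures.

V ≈ 5.12 V

At node B, R3 is in parallel with the load: R3‖R_L = 697.2 Ω.
Below node A the resistance is R2 + (R3‖R_L) = 1697 Ω, so V_A = 13.2 × 1697/1797 = 12.47 V.
Then V_B = V_A × (R3‖R_L)/(R2 + R3‖R_L) = 12.47 × 697.2/1697 = 5.12 V.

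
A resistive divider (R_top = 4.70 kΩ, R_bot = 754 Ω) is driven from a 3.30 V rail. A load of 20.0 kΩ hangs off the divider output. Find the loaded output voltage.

The load sits in parallel with R_bot: R_bot‖R_L = (754 × 20000) / (754 + 20000) = 726.6 Ω.
V_out = 3.30 × 726.6 / (4700 + 726.6) = 3.30 × 726.6/5427 = 0.442 V.
(Unloaded it would have been 0.456 V.)

V_out ≈ 0.442 V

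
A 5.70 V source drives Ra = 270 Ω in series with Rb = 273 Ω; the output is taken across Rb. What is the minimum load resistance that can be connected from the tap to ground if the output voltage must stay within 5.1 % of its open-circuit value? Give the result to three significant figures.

Output resistance R_th = Ra‖Rb = (270 × 273)/543.0 = 135.7 Ω.
The fractional drop is R_th/(R_th + R_L); requiring this ≤ 0.0510 gives R_L ≥ R_th(1/0.0510 − 1) = 135.7 × 18.61 = 2.53 kΩ.

R_L(min) ≈ 2.53 kΩ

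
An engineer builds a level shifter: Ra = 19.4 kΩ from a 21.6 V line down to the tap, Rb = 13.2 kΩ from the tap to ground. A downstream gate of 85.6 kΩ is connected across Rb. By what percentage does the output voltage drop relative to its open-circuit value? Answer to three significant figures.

8.41 %

The divider's output (Thévenin) resistance is Ra‖Rb = 7.855 kΩ.
Fractional drop under load = R_th/(R_th + R_L) = 7.855 / (7.855 + 85.6) = 0.08405.
So the output falls by 8.41 %.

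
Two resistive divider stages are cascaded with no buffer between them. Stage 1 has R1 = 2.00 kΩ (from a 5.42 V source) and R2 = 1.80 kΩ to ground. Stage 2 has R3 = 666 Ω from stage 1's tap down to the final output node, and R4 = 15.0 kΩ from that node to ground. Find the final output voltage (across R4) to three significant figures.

Stage 2 presents R3+R4 = 15670 Ω as a load on stage 1's tap.
Stage 1's lower leg becomes R2‖(R3+R4) = 1614 Ω, so V_mid = 5.42 × 1614/3614 = 2.421 V.
Stage 2 is itself unloaded: V_out = V_mid × R4/(R3+R4) = 2.421 × 15000/15670 = 2.32 V.

V_out ≈ 2.32 V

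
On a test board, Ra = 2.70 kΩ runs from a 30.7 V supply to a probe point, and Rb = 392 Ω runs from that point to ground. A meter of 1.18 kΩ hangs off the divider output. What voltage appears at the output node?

The load sits in parallel with Rb: Rb‖R_L = (392 × 1180) / (392 + 1180) = 294.2 Ω.
V_out = 30.7 × 294.2 / (2700 + 294.2) = 30.7 × 294.2/2994 = 3.02 V.

V_out ≈ 3.02 V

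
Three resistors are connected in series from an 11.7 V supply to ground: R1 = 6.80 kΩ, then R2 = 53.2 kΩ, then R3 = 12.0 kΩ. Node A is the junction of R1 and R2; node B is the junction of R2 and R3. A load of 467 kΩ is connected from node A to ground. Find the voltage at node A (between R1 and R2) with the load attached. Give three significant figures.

Below node A the series string R2+R3 = 65.20 kΩ sits in parallel with the 467 kΩ load: 57.21 kΩ.
V_A = 11.7 × 57.21/(6.80 + 57.21) = 10.5 V.

V ≈ 10.5 V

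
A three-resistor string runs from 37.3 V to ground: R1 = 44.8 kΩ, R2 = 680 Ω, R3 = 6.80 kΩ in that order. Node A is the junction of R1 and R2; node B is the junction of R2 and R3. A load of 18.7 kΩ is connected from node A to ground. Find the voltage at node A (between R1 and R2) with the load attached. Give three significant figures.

Below node A the series string R2+R3 = 7480 Ω sits in parallel with the 18700 Ω load: 5343 Ω.
V_A = 37.3 × 5343/(44800 + 5343) = 3.97 V.

V ≈ 3.97 V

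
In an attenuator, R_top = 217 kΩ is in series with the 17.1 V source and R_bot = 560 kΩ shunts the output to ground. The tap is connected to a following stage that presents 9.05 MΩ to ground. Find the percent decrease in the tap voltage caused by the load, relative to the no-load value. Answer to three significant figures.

1.70 %

The divider's output (Thévenin) resistance is R_top‖R_bot = 156.4 kΩ.
Fractional drop under load = R_th/(R_th + R_L) = 156.4 / (156.4 + 9050) = 0.01699.
So the output falls by 1.70 %.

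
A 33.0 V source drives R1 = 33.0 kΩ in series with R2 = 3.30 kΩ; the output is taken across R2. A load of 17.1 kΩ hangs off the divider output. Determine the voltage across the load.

The load sits in parallel with R2: R2‖R_L = (3.30 × 17.1) / (3.30 + 17.1) = 2.766 kΩ.
V_out = 33.0 × 2.766 / (33.0 + 2.766) = 33.0 × 2.766/35.77 = 2.55 V.

V_out ≈ 2.55 V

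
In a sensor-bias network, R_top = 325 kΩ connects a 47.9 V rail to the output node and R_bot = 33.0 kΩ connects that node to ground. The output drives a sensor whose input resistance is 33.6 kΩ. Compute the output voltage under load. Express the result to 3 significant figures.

V_out ≈ 2.33 V

The load sits in parallel with R_bot: R_bot‖R_L = (33.0 × 33.6) / (33.0 + 33.6) = 16.65 kΩ.
V_out = 47.9 × 16.65 / (325 + 16.65) = 47.9 × 16.65/341.6 = 2.33 V.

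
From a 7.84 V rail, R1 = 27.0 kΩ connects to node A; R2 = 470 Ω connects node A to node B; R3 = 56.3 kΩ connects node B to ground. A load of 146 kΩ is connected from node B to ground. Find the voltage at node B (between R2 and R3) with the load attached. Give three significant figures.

V ≈ 4.68 V

At node B, R3 is in parallel with the load: R3‖R_L = 40630 Ω.
Below node A the resistance is R2 + (R3‖R_L) = 41100 Ω, so V_A = 7.84 × 41100/68100 = 4.732 V.
Then V_B = V_A × (R3‖R_L)/(R2 + R3‖R_L) = 4.732 × 40630/41100 = 4.68 V.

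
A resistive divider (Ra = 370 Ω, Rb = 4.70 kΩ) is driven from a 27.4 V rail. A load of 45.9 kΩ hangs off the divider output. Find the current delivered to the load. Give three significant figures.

I_L ≈ 0.549 mA

Rb‖R_L = 4263 Ω; V_out = 27.4 × 4263/4633 = 25.21 V.
I_L = V_out / R_L = 25.21 / 45.9 kΩ = 0.549 mA.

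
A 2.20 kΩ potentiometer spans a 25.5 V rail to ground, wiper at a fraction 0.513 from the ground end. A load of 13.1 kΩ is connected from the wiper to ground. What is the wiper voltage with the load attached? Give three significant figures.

V ≈ 12.6 V

The wiper splits the pot into (1−α)R = 1.071 kΩ above and αR = 1.129 kΩ below.
Lower section ‖ load = 1.039 kΩ.
V_wiper = 25.5 × 1.039/(1.071 + 1.039) = 12.6 V.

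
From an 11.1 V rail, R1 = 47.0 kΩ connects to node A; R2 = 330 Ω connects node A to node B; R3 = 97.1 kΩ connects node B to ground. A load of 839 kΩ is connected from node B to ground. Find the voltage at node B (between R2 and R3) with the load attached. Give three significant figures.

At node B, R3 is in parallel with the load: R3‖R_L = 87030 Ω.
Below node A the resistance is R2 + (R3‖R_L) = 87360 Ω, so V_A = 11.1 × 87360/134400 = 7.217 V.
Then V_B = V_A × (R3‖R_L)/(R2 + R3‖R_L) = 7.217 × 87030/87360 = 7.19 V.

V ≈ 7.19 V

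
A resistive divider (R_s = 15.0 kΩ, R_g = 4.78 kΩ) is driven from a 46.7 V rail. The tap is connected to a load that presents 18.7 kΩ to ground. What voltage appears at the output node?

V_out ≈ 9.45 V

The load sits in parallel with R_g: R_g‖R_L = (4.78 × 18.7) / (4.78 + 18.7) = 3.807 kΩ.
V_out = 46.7 × 3.807 / (15.0 + 3.807) = 46.7 × 3.807/18.81 = 9.45 V.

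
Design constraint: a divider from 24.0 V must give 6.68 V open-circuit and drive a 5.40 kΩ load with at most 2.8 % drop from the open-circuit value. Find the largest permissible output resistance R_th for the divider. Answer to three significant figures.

R_th ≤ 156 Ω

Loading drop = R_th/(R_th + R_L) ≤ 0.0280, so R_th ≤ R_L · ε/(1−ε) = 5.40 kΩ × 0.0280/0.9720 = 156 Ω.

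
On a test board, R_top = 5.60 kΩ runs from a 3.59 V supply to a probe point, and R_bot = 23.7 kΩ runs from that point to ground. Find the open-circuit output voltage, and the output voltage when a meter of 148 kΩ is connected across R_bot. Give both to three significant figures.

Unloaded: 2.90 V; loaded: 2.82 V

Open-circuit: V = 3.59 × 23.7/(5.60 + 23.7) = 2.90 V.
With the load, R_bot becomes R_bot‖R_L = 20.43 kΩ, so V = 3.59 × 20.43/26.03 = 2.82 V.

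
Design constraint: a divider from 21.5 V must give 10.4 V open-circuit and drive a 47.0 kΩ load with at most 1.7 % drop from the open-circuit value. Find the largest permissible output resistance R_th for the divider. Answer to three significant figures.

Loading drop = R_th/(R_th + R_L) ≤ 0.0170, so R_th ≤ R_L · ε/(1−ε) = 47.0 kΩ × 0.0170/0.9830 = 813 Ω.
(Any R1, R2 with R2/(R1+R2) = 0.484 and R1‖R2 ≤ 813 Ω will meet the spec.)

R_th ≤ 813 Ω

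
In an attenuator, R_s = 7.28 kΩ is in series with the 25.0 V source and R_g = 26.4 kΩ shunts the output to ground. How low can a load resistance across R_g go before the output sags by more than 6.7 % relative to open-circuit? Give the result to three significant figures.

R_L(min) ≈ 79.5 kΩ

Output resistance R_th = R_s‖R_g = (7.28 × 26.4)/33.68 = 5.706 kΩ.
The fractional drop is R_th/(R_th + R_L); requiring this ≤ 0.0670 gives R_L ≥ R_th(1/0.0670 − 1) = 5.706 × 13.93 = 79.5 kΩ.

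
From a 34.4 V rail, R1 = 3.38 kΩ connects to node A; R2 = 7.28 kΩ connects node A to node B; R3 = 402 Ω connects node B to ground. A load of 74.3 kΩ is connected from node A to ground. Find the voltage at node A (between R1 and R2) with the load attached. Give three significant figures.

Below node A the series string R2+R3 = 7682 Ω sits in parallel with the 74300 Ω load: 6962 Ω.
V_A = 34.4 × 6962/(3380 + 6962) = 23.2 V.

V ≈ 23.2 V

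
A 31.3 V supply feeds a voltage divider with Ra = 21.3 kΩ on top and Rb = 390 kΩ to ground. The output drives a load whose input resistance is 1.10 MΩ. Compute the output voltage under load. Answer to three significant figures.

V_out ≈ 29.1 V

The load sits in parallel with Rb: Rb‖R_L = (390 × 1100) / (390 + 1100) = 287.9 kΩ.
V_out = 31.3 × 287.9 / (21.3 + 287.9) = 31.3 × 287.9/309.2 = 29.1 V.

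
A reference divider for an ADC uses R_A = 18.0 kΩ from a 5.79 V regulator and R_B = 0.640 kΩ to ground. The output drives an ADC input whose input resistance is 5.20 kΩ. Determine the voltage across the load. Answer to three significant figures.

V_out ≈ 0.178 V

The load sits in parallel with R_B: R_B‖R_L = (640 × 5200) / (640 + 5200) = 569.9 Ω.
V_out = 5.79 × 569.9 / (18000 + 569.9) = 5.79 × 569.9/18570 = 0.178 V.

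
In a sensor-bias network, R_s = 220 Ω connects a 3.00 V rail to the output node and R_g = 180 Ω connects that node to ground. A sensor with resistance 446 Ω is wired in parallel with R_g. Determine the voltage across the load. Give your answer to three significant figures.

The load sits in parallel with R_g: R_g‖R_L = (180 × 446) / (180 + 446) = 128.2 Ω.
V_out = 3.00 × 128.2 / (220 + 128.2) = 3.00 × 128.2/348.2 = 1.10 V.
(Unloaded it would have been 1.35 V.)

V_out ≈ 1.10 V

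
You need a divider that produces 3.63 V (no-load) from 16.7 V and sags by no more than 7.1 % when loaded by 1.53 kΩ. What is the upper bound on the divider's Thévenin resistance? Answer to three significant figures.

Loading drop = R_th/(R_th + R_L) ≤ 0.0710, so R_th ≤ R_L · ε/(1−ε) = 1.53 kΩ × 0.0710/0.9290 = 117 Ω.

R_th ≤ 117 Ω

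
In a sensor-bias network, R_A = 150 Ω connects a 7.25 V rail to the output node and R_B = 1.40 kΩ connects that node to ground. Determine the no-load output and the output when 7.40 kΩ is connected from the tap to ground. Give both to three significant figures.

Open-circuit: V = 7.25 × 1400/(150 + 1400) = 6.55 V.
With the load, R_B becomes R_B‖R_L = 1177 Ω, so V = 7.25 × 1177/1327 = 6.43 V.

Unloaded: 6.55 V; loaded: 6.43 V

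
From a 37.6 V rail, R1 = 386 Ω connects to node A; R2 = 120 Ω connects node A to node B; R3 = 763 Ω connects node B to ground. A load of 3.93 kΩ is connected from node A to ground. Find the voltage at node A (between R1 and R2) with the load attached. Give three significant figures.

Below node A the series string R2+R3 = 883.0 Ω sits in parallel with the 3930 Ω load: 721.0 Ω.
V_A = 37.6 × 721.0/(386 + 721.0) = 24.5 V.

V ≈ 24.5 V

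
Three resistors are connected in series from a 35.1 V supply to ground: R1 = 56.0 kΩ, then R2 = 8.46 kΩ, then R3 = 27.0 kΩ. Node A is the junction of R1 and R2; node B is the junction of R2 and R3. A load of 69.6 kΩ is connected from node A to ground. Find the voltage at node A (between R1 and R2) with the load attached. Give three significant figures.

V ≈ 10.4 V

Below node A the series string R2+R3 = 35.46 kΩ sits in parallel with the 69.6 kΩ load: 23.49 kΩ.
V_A = 35.1 × 23.49/(56.0 + 23.49) = 10.4 V.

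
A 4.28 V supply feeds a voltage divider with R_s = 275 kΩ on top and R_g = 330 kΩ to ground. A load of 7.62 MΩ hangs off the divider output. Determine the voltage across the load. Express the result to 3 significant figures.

V_out ≈ 2.29 V

The load sits in parallel with R_g: R_g‖R_L = (330 × 7620) / (330 + 7620) = 316.3 kΩ.
V_out = 4.28 × 316.3 / (275 + 316.3) = 4.28 × 316.3/591.3 = 2.29 V.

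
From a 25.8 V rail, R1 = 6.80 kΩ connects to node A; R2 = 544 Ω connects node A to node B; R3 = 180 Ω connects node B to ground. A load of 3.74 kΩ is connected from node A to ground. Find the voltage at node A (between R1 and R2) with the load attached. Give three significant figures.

V ≈ 2.11 V

Below node A the series string R2+R3 = 724.0 Ω sits in parallel with the 3740 Ω load: 606.6 Ω.
V_A = 25.8 × 606.6/(6800 + 606.6) = 2.11 V.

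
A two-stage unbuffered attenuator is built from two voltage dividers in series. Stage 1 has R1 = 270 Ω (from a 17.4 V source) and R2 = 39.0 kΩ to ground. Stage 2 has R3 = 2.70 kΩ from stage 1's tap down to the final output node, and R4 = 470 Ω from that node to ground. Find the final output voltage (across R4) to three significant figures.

V_out ≈ 2.36 V

Stage 2 presents R3+R4 = 3170 Ω as a load on stage 1's tap.
Stage 1's lower leg becomes R2‖(R3+R4) = 2932 Ω, so V_mid = 17.4 × 2932/3202 = 15.93 V.
Stage 2 is itself unloaded: V_out = V_mid × R4/(R3+R4) = 15.93 × 470/3170 = 2.36 V.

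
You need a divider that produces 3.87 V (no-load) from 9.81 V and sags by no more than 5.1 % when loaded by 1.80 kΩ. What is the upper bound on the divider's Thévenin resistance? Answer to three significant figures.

R_th ≤ 96.7 Ω

Loading drop = R_th/(R_th + R_L) ≤ 0.0510, so R_th ≤ R_L · ε/(1−ε) = 1.80 kΩ × 0.0510/0.9490 = 96.7 Ω.
(Any R1, R2 with R2/(R1+R2) = 0.394 and R1‖R2 ≤ 96.7 Ω will meet the spec.)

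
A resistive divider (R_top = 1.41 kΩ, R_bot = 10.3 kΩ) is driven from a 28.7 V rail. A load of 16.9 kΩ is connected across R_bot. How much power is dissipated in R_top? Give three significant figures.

P ≈ 19.0 mW

Total resistance from the source is R_top + (R_bot‖R_L) = 7.810 kΩ, so I = 28.7/7.810 kΩ = 3.675 mA.
P = I²·R_top = (3.675 mA)² × 1.41 kΩ = 19.0 mW.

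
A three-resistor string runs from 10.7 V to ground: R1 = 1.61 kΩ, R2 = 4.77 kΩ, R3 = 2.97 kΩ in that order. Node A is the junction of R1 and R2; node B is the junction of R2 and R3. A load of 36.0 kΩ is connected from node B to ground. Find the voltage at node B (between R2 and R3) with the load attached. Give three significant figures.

V ≈ 3.22 V

At node B, R3 is in parallel with the load: R3‖R_L = 2.744 kΩ.
Below node A the resistance is R2 + (R3‖R_L) = 7.514 kΩ, so V_A = 10.7 × 7.514/9.124 = 8.812 V.
Then V_B = V_A × (R3‖R_L)/(R2 + R3‖R_L) = 8.812 × 2.744/7.514 = 3.22 V.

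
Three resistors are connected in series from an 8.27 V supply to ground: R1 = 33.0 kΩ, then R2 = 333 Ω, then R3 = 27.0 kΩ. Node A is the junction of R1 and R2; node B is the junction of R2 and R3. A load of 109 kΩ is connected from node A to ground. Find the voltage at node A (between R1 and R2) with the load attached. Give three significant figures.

Below node A the series string R2+R3 = 27330 Ω sits in parallel with the 109000 Ω load: 21850 Ω.
V_A = 8.27 × 21850/(33000 + 21850) = 3.29 V.

V ≈ 3.29 V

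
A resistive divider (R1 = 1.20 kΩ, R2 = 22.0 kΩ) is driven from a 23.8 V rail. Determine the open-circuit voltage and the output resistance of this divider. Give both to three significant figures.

V_th = 22.6 V, R_th = 1.14 kΩ

V_th is the open-circuit tap voltage: 23.8 × 22.0/(1.20 + 22.0) = 22.6 V.
With the supply zeroed, R1 and R2 appear in parallel from the tap: R_th = R1‖R2 = (1.20 × 22.0)/23.20 = 1.14 kΩ.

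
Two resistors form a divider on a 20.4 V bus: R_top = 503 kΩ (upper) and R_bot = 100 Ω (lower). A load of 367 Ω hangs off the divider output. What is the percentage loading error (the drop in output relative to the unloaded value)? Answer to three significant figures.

The divider's output (Thévenin) resistance is R_top‖R_bot = 99.98 Ω.
Fractional drop under load = R_th/(R_th + R_L) = 99.98 / (99.98 + 367) = 0.2141.
So the output falls by 21.4 %.

21.4 %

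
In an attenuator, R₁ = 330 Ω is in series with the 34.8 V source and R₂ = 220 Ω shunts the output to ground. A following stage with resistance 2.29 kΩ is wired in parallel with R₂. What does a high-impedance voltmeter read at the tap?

V_out ≈ 13.2 V

The load sits in parallel with R₂: R₂‖R_L = (220 × 2290) / (220 + 2290) = 200.7 Ω.
V_out = 34.8 × 200.7 / (330 + 200.7) = 34.8 × 200.7/530.7 = 13.2 V.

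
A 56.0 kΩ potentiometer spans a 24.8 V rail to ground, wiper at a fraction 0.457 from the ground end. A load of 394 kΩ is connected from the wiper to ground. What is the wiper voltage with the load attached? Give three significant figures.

V ≈ 10.9 V

The wiper splits the pot into (1−α)R = 30.41 kΩ above and αR = 25.59 kΩ below.
Lower section ‖ load = 24.03 kΩ.
V_wiper = 24.8 × 24.03/(30.41 + 24.03) = 10.9 V.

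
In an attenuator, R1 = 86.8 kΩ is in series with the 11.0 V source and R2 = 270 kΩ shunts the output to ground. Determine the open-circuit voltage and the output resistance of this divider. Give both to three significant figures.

V_th is the open-circuit tap voltage: 11.0 × 270/(86.8 + 270) = 8.32 V.
With the supply zeroed, R1 and R2 appear in parallel from the tap: R_th = R1‖R2 = (86.8 × 270)/356.8 = 65.7 kΩ.

V_th = 8.32 V, R_th = 65.7 kΩ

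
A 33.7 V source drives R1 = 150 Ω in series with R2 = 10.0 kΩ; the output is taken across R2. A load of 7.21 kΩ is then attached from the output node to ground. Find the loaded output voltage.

The load sits in parallel with R2: R2‖R_L = (10000 × 7210) / (10000 + 7210) = 4189 Ω.
V_out = 33.7 × 4189 / (150 + 4189) = 33.7 × 4189/4339 = 32.5 V.

V_out ≈ 32.5 V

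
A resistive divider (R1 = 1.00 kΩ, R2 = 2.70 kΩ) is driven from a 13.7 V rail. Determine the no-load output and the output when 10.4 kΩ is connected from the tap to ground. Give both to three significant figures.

Open-circuit: V = 13.7 × 2.70/(1.00 + 2.70) = 10.0 V.
With the load, R2 becomes R2‖R_L = 2.144 kΩ, so V = 13.7 × 2.144/3.144 = 9.34 V.

Unloaded: 10.0 V; loaded: 9.34 V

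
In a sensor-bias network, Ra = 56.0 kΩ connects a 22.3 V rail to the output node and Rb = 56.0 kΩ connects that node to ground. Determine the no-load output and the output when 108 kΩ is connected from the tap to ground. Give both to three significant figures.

Open-circuit: V = 22.3 × 56.0/(56.0 + 56.0) = 11.2 V.
With the load, Rb becomes Rb‖R_L = 36.88 kΩ, so V = 22.3 × 36.88/92.88 = 8.85 V.

Unloaded: 11.2 V; loaded: 8.85 V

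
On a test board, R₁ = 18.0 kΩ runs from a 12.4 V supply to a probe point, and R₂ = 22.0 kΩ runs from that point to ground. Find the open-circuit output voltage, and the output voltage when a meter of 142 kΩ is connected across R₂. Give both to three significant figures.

Open-circuit: V = 12.4 × 22.0/(18.0 + 22.0) = 6.82 V.
With the load, R₂ becomes R₂‖R_L = 19.05 kΩ, so V = 12.4 × 19.05/37.05 = 6.38 V.

Unloaded: 6.82 V; loaded: 6.38 V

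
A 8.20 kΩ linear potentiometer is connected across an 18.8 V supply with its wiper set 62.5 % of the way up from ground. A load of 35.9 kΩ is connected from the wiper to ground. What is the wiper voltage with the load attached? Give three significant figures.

The wiper splits the pot into (1−α)R = 3.075 kΩ above and αR = 5.125 kΩ below.
Lower section ‖ load = 4.485 kΩ.
V_wiper = 18.8 × 4.485/(3.075 + 4.485) = 11.2 V.

V ≈ 11.2 V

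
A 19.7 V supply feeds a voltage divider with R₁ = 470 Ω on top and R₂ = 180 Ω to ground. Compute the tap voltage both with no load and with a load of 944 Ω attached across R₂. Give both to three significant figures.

Open-circuit: V = 19.7 × 180/(470 + 180) = 5.46 V.
With the load, R₂ becomes R₂‖R_L = 151.2 Ω, so V = 19.7 × 151.2/621.2 = 4.79 V.

Unloaded: 5.46 V; loaded: 4.79 V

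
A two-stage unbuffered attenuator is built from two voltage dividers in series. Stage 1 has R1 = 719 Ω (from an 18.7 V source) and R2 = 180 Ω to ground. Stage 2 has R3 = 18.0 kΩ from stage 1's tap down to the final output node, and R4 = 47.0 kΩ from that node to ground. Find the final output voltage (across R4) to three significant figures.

V_out ≈ 2.70 V

Stage 2 presents R3+R4 = 65000 Ω as a load on stage 1's tap.
Stage 1's lower leg becomes R2‖(R3+R4) = 179.5 Ω, so V_mid = 18.7 × 179.5/898.5 = 3.736 V.
Stage 2 is itself unloaded: V_out = V_mid × R4/(R3+R4) = 3.736 × 47000/65000 = 2.70 V.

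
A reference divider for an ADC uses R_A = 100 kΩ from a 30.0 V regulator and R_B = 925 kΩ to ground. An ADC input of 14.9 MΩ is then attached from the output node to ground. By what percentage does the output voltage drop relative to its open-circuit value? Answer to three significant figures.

The divider's output (Thévenin) resistance is R_A‖R_B = 90.24 kΩ.
Fractional drop under load = R_th/(R_th + R_L) = 90.24 / (90.24 + 14900) = 0.006020.
So the output falls by 0.602 %.

0.602 %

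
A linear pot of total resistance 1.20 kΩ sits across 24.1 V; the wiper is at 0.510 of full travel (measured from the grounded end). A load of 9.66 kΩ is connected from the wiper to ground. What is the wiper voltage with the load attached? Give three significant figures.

V ≈ 11.9 V

The wiper splits the pot into (1−α)R = 588.0 Ω above and αR = 612.0 Ω below.
Lower section ‖ load = 575.5 Ω.
V_wiper = 24.1 × 575.5/(588.0 + 575.5) = 11.9 V.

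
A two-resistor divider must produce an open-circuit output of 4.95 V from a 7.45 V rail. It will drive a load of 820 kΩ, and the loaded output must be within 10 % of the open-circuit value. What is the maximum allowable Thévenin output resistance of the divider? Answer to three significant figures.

R_th ≤ 91.1 kΩ

Loading drop = R_th/(R_th + R_L) ≤ 0.100, so R_th ≤ R_L · ε/(1−ε) = 820 kΩ × 0.100/0.9000 = 91.1 kΩ.
(Any R1, R2 with R2/(R1+R2) = 0.664 and R1‖R2 ≤ 91.1 kΩ will meet the spec.)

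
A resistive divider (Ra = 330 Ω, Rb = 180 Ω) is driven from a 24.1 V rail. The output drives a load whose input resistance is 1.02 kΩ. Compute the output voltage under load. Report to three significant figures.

V_out ≈ 7.63 V

The load sits in parallel with Rb: Rb‖R_L = (180 × 1020) / (180 + 1020) = 153.0 Ω.
V_out = 24.1 × 153.0 / (330 + 153.0) = 24.1 × 153.0/483.0 = 7.63 V.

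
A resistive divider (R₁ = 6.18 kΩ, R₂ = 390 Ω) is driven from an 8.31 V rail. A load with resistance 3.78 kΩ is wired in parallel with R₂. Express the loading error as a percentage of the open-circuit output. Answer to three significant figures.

The divider's output (Thévenin) resistance is R₁‖R₂ = 366.8 Ω.
Fractional drop under load = R_th/(R_th + R_L) = 366.8 / (366.8 + 3780) = 0.08846.
So the output falls by 8.85 %.

8.85 %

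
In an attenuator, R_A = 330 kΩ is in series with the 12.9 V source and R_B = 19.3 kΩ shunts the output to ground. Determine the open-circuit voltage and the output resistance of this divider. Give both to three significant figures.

V_th is the open-circuit tap voltage: 12.9 × 19.3/(330 + 19.3) = 0.713 V.
With the supply zeroed, R_A and R_B appear in parallel from the tap: R_th = R_A‖R_B = (330 × 19.3)/349.3 = 18.2 kΩ.

V_th = 0.713 V, R_th = 18.2 kΩ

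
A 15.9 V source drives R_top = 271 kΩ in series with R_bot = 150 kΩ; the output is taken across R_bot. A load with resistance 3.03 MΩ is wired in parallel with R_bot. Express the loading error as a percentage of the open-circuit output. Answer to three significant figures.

3.09 %

The divider's output (Thévenin) resistance is R_top‖R_bot = 96.56 kΩ.
Fractional drop under load = R_th/(R_th + R_L) = 96.56 / (96.56 + 3030) = 0.03088.
So the output falls by 3.09 %.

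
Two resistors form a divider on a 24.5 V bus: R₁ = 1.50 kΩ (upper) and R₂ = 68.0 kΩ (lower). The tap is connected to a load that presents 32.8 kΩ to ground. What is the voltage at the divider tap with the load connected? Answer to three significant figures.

V_out ≈ 22.9 V

The load sits in parallel with R₂: R₂‖R_L = (68.0 × 32.8) / (68.0 + 32.8) = 22.13 kΩ.
V_out = 24.5 × 22.13 / (1.50 + 22.13) = 24.5 × 22.13/23.63 = 22.9 V.
(Unloaded it would have been 24.0 V.)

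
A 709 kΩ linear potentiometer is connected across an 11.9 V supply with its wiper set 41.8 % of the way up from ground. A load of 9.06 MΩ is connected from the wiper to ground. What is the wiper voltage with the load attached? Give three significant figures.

The wiper splits the pot into (1−α)R = 412.6 kΩ above and αR = 296.4 kΩ below.
Lower section ‖ load = 287.0 kΩ.
V_wiper = 11.9 × 287.0/(412.6 + 287.0) = 4.88 V.

V ≈ 4.88 V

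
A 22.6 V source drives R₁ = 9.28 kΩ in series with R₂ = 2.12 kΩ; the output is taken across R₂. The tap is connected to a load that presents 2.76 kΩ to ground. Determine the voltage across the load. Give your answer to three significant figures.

The load sits in parallel with R₂: R₂‖R_L = (2.12 × 2.76) / (2.12 + 2.76) = 1.199 kΩ.
V_out = 22.6 × 1.199 / (9.28 + 1.199) = 22.6 × 1.199/10.48 = 2.59 V.
(Unloaded it would have been 4.20 V.)

V_out ≈ 2.59 V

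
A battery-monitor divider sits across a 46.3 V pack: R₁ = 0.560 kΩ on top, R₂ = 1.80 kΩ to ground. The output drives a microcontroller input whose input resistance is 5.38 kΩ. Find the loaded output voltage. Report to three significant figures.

The load sits in parallel with R₂: R₂‖R_L = (1800 × 5380) / (1800 + 5380) = 1349 Ω.
V_out = 46.3 × 1349 / (560 + 1349) = 46.3 × 1349/1909 = 32.7 V.
(Unloaded it would have been 35.3 V.)

V_out ≈ 32.7 V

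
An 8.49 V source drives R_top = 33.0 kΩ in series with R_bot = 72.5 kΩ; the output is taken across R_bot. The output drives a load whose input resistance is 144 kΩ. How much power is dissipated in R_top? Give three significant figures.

Total resistance from the source is R_top + (R_bot‖R_L) = 81.22 kΩ, so I = 8.49/81.22 kΩ = 0.1045 mA.
P = I²·R_top = (0.1045 mA)² × 33.0 kΩ = 0.361 mW.

P ≈ 0.361 mW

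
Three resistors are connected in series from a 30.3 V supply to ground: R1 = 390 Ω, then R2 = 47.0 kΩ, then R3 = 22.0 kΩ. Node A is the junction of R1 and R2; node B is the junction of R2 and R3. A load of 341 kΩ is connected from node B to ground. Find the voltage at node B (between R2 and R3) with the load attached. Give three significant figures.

At node B, R3 is in parallel with the load: R3‖R_L = 20670 Ω.
Below node A the resistance is R2 + (R3‖R_L) = 67670 Ω, so V_A = 30.3 × 67670/68060 = 30.13 V.
Then V_B = V_A × (R3‖R_L)/(R2 + R3‖R_L) = 30.13 × 20670/67670 = 9.20 V.

V ≈ 9.20 V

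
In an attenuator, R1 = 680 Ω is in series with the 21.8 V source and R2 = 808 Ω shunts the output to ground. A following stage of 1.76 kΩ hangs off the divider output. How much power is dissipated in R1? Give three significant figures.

Total resistance from the source is R1 + (R2‖R_L) = 1234 Ω, so I = 21.8/1234 Ω = 17.67 mA.
P = I²·R1 = (17.67 mA)² × 680 Ω = 212 mW.

P ≈ 212 mW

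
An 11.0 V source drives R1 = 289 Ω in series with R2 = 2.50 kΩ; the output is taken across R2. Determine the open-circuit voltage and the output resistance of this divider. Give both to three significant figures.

V_th = 9.86 V, R_th = 259 Ω

V_th is the open-circuit tap voltage: 11.0 × 2500/(289 + 2500) = 9.86 V.
With the supply zeroed, R1 and R2 appear in parallel from the tap: R_th = R1‖R2 = (289 × 2500)/2789 = 259 Ω.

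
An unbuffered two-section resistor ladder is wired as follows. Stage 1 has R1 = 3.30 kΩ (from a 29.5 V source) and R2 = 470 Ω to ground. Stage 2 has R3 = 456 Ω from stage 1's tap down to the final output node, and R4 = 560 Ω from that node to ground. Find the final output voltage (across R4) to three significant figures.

V_out ≈ 1.44 V

Stage 2 presents R3+R4 = 1016 Ω as a load on stage 1's tap.
Stage 1's lower leg becomes R2‖(R3+R4) = 321.3 Ω, so V_mid = 29.5 × 321.3/3621 = 2.618 V.
Stage 2 is itself unloaded: V_out = V_mid × R4/(R3+R4) = 2.618 × 560/1016 = 1.44 V.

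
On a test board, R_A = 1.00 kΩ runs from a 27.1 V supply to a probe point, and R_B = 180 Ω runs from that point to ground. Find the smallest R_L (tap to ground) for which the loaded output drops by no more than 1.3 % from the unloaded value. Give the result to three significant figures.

R_L(min) ≈ 11.6 kΩ

Output resistance R_th = R_A‖R_B = (1000 × 180)/1180 = 152.5 Ω.
The fractional drop is R_th/(R_th + R_L); requiring this ≤ 0.0130 gives R_L ≥ R_th(1/0.0130 − 1) = 152.5 × 75.92 = 11.6 kΩ.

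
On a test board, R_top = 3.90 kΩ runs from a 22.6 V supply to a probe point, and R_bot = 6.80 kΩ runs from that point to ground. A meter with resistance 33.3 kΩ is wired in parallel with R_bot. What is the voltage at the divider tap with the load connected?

V_out ≈ 13.4 V

The load sits in parallel with R_bot: R_bot‖R_L = (6.80 × 33.3) / (6.80 + 33.3) = 5.647 kΩ.
V_out = 22.6 × 5.647 / (3.90 + 5.647) = 22.6 × 5.647/9.547 = 13.4 V.
(Unloaded it would have been 14.4 V.)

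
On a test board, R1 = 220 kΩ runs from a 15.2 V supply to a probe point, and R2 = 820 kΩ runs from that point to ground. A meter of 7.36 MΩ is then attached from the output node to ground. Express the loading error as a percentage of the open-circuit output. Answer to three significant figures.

The divider's output (Thévenin) resistance is R1‖R2 = 173.5 kΩ.
Fractional drop under load = R_th/(R_th + R_L) = 173.5 / (173.5 + 7360) = 0.02303.
So the output falls by 2.30 %.

2.30 %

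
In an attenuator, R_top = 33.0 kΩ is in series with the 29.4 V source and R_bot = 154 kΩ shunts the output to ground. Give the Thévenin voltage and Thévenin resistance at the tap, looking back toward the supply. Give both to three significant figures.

V_th = 24.2 V, R_th = 27.2 kΩ

V_th is the open-circuit tap voltage: 29.4 × 154/(33.0 + 154) = 24.2 V.
With the supply zeroed, R_top and R_bot appear in parallel from the tap: R_th = R_top‖R_bot = (33.0 × 154)/187.0 = 27.2 kΩ.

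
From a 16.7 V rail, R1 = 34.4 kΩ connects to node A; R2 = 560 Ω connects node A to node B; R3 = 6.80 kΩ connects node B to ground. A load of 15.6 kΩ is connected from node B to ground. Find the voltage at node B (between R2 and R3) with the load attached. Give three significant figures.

At node B, R3 is in parallel with the load: R3‖R_L = 4736 Ω.
Below node A the resistance is R2 + (R3‖R_L) = 5296 Ω, so V_A = 16.7 × 5296/39700 = 2.228 V.
Then V_B = V_A × (R3‖R_L)/(R2 + R3‖R_L) = 2.228 × 4736/5296 = 1.99 V.

V ≈ 1.99 V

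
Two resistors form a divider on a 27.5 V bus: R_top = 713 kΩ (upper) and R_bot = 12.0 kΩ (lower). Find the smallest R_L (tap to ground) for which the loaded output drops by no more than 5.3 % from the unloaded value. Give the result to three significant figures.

Output resistance R_th = R_top‖R_bot = (713 × 12.0)/725.0 = 11.80 kΩ.
The fractional drop is R_th/(R_th + R_L); requiring this ≤ 0.0530 gives R_L ≥ R_th(1/0.0530 − 1) = 11.80 × 17.87 = 211 kΩ.

R_L(min) ≈ 211 kΩ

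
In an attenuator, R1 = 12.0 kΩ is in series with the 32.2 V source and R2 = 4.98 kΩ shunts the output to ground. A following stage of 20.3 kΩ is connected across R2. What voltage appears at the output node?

V_out ≈ 8.05 V

The load sits in parallel with R2: R2‖R_L = (4.98 × 20.3) / (4.98 + 20.3) = 3.999 kΩ.
V_out = 32.2 × 3.999 / (12.0 + 3.999) = 32.2 × 3.999/16.00 = 8.05 V.
(Unloaded it would have been 9.44 V.)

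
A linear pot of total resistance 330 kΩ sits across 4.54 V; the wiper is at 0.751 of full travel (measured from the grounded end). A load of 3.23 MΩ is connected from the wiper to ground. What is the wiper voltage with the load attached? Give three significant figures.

V ≈ 3.35 V

The wiper splits the pot into (1−α)R = 82.17 kΩ above and αR = 247.8 kΩ below.
Lower section ‖ load = 230.2 kΩ.
V_wiper = 4.54 × 230.2/(82.17 + 230.2) = 3.35 V.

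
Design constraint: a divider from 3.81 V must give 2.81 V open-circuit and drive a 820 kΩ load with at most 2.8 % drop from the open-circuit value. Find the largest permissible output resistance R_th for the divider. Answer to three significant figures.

R_th ≤ 23.6 kΩ

Loading drop = R_th/(R_th + R_L) ≤ 0.0280, so R_th ≤ R_L · ε/(1−ε) = 820 kΩ × 0.0280/0.9720 = 23.6 kΩ.
(Any R1, R2 with R2/(R1+R2) = 0.738 and R1‖R2 ≤ 23.6 kΩ will meet the spec.)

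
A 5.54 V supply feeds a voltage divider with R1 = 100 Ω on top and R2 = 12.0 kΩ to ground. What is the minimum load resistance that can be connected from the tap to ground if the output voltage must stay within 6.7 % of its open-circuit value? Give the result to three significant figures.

Output resistance R_th = R1‖R2 = (100 × 12000)/12100 = 99.17 Ω.
The fractional drop is R_th/(R_th + R_L); requiring this ≤ 0.0670 gives R_L ≥ R_th(1/0.0670 − 1) = 99.17 × 13.93 = 1.38 kΩ.

R_L(min) ≈ 1.38 kΩ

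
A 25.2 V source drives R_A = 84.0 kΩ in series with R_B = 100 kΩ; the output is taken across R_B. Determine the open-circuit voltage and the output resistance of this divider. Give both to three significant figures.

V_th = 13.7 V, R_th = 45.7 kΩ

V_th is the open-circuit tap voltage: 25.2 × 100/(84.0 + 100) = 13.7 V.
With the supply zeroed, R_A and R_B appear in parallel from the tap: R_th = R_A‖R_B = (84.0 × 100)/184.0 = 45.7 kΩ.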